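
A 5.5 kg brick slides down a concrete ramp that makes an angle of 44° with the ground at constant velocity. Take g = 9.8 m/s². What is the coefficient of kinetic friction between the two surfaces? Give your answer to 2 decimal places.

0.97

At constant velocity the net force along the incline is zero: mg sin 44° = μ mg cos 44°.
So μ = tan 44° = 0.6947 / 0.7193 = 0.9658.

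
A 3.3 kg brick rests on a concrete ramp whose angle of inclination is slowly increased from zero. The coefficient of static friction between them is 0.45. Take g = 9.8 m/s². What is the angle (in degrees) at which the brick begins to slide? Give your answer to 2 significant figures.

24°

At the threshold of sliding, static friction is at its maximum μ_s N and exactly balances the weight component along the incline: mg sin θ = μ_s mg cos θ.
Hence tan θ = μ_s = 0.45, so θ = arctan(0.45) = 24.2277°.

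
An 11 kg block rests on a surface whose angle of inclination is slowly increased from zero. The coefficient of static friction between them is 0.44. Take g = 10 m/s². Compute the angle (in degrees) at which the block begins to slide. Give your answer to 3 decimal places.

23.749°

At the threshold of sliding, static friction is at its maximum μ_s N and exactly balances the weight component along the incline: mg sin θ = μ_s mg cos θ.
Hence tan θ = μ_s = 0.44, so θ = arctan(0.44) = 23.7495°.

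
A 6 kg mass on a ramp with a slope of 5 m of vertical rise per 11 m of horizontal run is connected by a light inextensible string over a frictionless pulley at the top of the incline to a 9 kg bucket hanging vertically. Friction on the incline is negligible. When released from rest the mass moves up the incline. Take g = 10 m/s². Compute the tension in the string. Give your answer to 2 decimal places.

50.90 N

For the mass on the incline: the weight component along the slope is m₁g sin 24.44° = 6 × 10 × 0.4138 = 24.828 N and the normal force is N = m₁g cos 24.44° = 54.622 N.
Newton's second law for the mass (up-slope positive): T − 24.828 = 6 a. For the hanging bucket (downward positive): 9 × 10 − T = 9 a.
Adding the two equations eliminates T: 65.172 = 15 a, so a = 4.3448 m/s².
Then from the hanging bucket's equation, T = 9 × (10 − 4.3448) = 50.897 N.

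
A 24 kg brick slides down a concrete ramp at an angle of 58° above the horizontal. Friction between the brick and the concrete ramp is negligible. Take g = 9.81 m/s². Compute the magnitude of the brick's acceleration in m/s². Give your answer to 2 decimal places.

Resolving the weight along the incline: the component pulling the brick down the slope is mg sin 58° = 24 × 9.81 × 0.8480 = 199.653 N, and the normal force is N = mg cos 58° = 24 × 9.81 × 0.5299 = 124.760 N.
With no friction the net force along the incline is 199.653 N, so a = g sin 58° = 199.653 / 24 = 8.3189 m/s².

8.32 m/s²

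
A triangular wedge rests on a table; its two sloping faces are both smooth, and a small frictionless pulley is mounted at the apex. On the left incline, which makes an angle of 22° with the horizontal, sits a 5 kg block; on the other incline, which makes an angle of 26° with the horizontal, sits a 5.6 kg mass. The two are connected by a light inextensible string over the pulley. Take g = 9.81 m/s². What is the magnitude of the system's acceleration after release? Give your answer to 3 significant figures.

Resolve each weight along its own incline: the 5 kg mass has component 5 × 9.81 × sin 22° = 18.374 N down its slope, and the 5.6 kg mass has 5.6 × 9.81 × sin 26° = 24.082 N down its slope.
The 5.6 kg side's 24.082 N exceeds the other side's 18.374 N, so that mass slides down and the 5 kg mass slides up. Taking that direction as positive, Newton's second law for the whole system gives 24.082 − 18.374 = (5 + 5.6) a, so a = 5.708 / 10.6 = 0.5385 m/s².

0.538 m/s²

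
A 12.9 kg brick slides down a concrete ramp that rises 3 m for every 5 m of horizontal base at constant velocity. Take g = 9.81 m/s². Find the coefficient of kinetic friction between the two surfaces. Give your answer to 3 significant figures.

At constant velocity the net force along the incline is zero: mg sin 30.96° = μ mg cos 30.96°.
So μ = tan 30.96° = 0.5145 / 0.8575 = 0.6000.

0.600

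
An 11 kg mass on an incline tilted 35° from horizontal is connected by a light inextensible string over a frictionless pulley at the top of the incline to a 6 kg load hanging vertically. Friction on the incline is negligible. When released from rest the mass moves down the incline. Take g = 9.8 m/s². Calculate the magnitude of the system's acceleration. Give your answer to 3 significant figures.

For the mass on the incline: the weight component along the slope is m₁g sin 35° = 11 × 9.8 × 0.5736 = 61.834 N and the normal force is N = m₁g cos 35° = 88.305 N.
Newton's second law for the mass (down-slope positive): 61.834 − T = 11 a. For the hanging load (upward positive): T − 6 × 9.8 = 6 a.
Adding the two equations eliminates T: 3.034 = 17 a, so a = 0.1785 m/s².

0.178 m/s²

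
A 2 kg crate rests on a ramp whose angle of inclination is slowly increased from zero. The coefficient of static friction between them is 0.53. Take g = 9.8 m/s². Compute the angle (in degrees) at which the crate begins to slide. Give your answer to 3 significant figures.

27.9°

At the threshold of sliding, static friction is at its maximum μ_s N and exactly balances the weight component along the incline: mg sin θ = μ_s mg cos θ.
Hence tan θ = μ_s = 0.53, so θ = arctan(0.53) = 27.9236°.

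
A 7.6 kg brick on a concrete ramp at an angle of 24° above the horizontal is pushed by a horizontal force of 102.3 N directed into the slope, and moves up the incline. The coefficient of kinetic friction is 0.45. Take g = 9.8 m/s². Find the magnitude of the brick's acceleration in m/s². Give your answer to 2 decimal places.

1.82 m/s²

The horizontal push has components F cos 24° = 102.3 × 0.9135 = 93.451 N up the incline and F sin 24° = 102.3 × 0.4067 = 41.605 N pressing into the surface.
The normal force is therefore N = mg cos 24° + F sin 24° = 68.037 + 41.605 = 109.642 N, and kinetic friction down the slope is μN = 0.45 × 109.642 = 49.339 N.
Along the incline: F cos 24° − mg sin 24° − μN = ma, so 93.451 − 30.291 − 49.339 = 7.6 a, giving a = 1.8186 m/s².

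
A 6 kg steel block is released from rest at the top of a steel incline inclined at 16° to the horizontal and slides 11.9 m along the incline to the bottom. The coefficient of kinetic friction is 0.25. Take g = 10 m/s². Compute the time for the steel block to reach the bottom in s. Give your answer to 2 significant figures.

The weight component along the incline is mg sin 16° = 16.538 N and the normal force is N = mg cos 16° = 57.676 N.
Friction up the slope is f = μN = 0.25 × 57.676 = 14.419 N, so the net downslope force is 16.538 − 14.419 = 2.119 N and a = 2.119 / 6 = 0.3532 m/s².
Starting from rest, L = ½at², so t = √(2L/a) = √(2 × 11.9 / 0.3532) = 8.2088 s.

8.2 s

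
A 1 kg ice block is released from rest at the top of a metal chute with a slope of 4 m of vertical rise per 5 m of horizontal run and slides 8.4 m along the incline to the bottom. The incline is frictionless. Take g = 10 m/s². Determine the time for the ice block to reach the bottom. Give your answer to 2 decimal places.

The weight component along the incline is mg sin 38.66° = 6.247 N and the normal force is N = mg cos 38.66° = 7.809 N.
With no friction, a = g sin 38.66° = 6.2470 m/s².
Starting from rest, L = ½at², so t = √(2L/a) = √(2 × 8.4 / 6.2470) = 1.6399 s.

1.64 s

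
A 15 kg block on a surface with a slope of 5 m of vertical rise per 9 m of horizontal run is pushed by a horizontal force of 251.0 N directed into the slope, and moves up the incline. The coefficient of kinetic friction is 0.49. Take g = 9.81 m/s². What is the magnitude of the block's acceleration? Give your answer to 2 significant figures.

1.7 m/s²

The horizontal push has components F cos 29.05° = 251.0 × 0.8742 = 219.424 N up the incline and F sin 29.05° = 251.0 × 0.4856 = 121.886 N pressing into the surface.
The normal force is therefore N = mg cos 29.05° + F sin 29.05° = 128.639 + 121.886 = 250.525 N, and kinetic friction down the slope is μN = 0.49 × 250.525 = 122.757 N.
Along the incline: F cos 29.05° − mg sin 29.05° − μN = ma, so 219.424 − 71.456 − 122.757 = 15 a, giving a = 1.6807 m/s².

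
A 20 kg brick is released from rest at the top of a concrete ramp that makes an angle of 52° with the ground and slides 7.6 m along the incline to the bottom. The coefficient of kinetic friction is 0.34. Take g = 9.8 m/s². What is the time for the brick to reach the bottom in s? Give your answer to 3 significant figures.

1.64 s

The weight component along the incline is mg sin 52° = 154.450 N and the normal force is N = mg cos 52° = 120.670 N.
Friction up the slope is f = μN = 0.34 × 120.670 = 41.028 N, so the net downslope force is 154.450 − 41.028 = 113.422 N and a = 113.422 / 20 = 5.6711 m/s².
Starting from rest, L = ½at², so t = √(2L/a) = √(2 × 7.6 / 5.6711) = 1.6371 s.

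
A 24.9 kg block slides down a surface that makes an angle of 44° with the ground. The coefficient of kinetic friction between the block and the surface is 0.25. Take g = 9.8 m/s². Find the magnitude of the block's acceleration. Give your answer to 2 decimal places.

Resolving the weight along the incline: the component pulling the block down the slope is mg sin 44° = 24.9 × 9.8 × 0.6947 = 169.521 N, and the normal force is N = mg cos 44° = 24.9 × 9.8 × 0.7193 = 175.524 N.
Kinetic friction acts up the slope with magnitude f = μN = 0.25 × 175.524 = 43.881 N.
Net force along the incline is 169.521 − 43.881 = 125.640 N, so a = 125.640 / 24.9 = 5.0458 m/s².

5.05 m/s²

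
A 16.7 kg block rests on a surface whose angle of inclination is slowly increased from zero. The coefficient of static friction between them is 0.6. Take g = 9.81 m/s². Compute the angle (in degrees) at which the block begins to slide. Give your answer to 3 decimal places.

30.964°

At the threshold of sliding, static friction is at its maximum μ_s N and exactly balances the weight component along the incline: mg sin θ = μ_s mg cos θ.
Hence tan θ = μ_s = 0.6, so θ = arctan(0.6) = 30.9638°.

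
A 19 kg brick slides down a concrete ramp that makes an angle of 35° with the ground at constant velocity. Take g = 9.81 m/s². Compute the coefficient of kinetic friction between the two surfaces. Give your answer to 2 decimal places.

At constant velocity the net force along the incline is zero: mg sin 35° = μ mg cos 35°.
So μ = tan 35° = 0.5736 / 0.8192 = 0.7002.

0.70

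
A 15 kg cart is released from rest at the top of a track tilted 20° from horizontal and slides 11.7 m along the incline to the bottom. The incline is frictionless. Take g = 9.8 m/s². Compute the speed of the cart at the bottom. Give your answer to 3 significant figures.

8.86 m/s

The weight component along the incline is mg sin 20° = 50.277 N and the normal force is N = mg cos 20° = 138.135 N.
With no friction, a = g sin 20° = 3.3518 m/s².
Starting from rest over a distance of 11.7 m, v² = 2aL = 2 × 3.3518 × 11.7 = 78.4321, so v = 8.8562 m/s.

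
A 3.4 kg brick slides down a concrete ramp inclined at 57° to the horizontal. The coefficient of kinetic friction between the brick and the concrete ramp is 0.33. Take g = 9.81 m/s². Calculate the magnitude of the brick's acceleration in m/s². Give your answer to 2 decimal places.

6.46 m/s²

Resolving the weight along the incline: the component pulling the brick down the slope is mg sin 57° = 3.4 × 9.81 × 0.8387 = 27.974 N, and the normal force is N = mg cos 57° = 3.4 × 9.81 × 0.5446 = 18.165 N.
Kinetic friction acts up the slope with magnitude f = μN = 0.33 × 18.165 = 5.994 N.
Net force along the incline is 27.974 − 5.994 = 21.980 N, so a = 21.980 / 3.4 = 6.4647 m/s².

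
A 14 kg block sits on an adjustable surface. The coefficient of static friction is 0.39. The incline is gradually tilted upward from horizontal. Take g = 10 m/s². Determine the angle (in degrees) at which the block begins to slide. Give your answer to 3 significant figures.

21.3°

At the threshold of sliding, static friction is at its maximum μ_s N and exactly balances the weight component along the incline: mg sin θ = μ_s mg cos θ.
Hence tan θ = μ_s = 0.39, so θ = arctan(0.39) = 21.3058°.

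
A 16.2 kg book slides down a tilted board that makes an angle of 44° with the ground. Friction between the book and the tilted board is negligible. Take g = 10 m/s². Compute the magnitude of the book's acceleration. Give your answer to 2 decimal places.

Resolving the weight along the incline: the component pulling the book down the slope is mg sin 44° = 16.2 × 10 × 0.6947 = 112.541 N, and the normal force is N = mg cos 44° = 16.2 × 10 × 0.7193 = 116.527 N.
With no friction the net force along the incline is 112.541 N, so a = g sin 44° = 112.541 / 16.2 = 6.9470 m/s².

6.95 m/s²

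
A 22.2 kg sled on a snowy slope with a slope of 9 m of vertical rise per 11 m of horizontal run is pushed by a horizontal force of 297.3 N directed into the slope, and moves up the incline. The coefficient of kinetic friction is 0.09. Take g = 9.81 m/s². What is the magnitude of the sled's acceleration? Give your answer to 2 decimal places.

2.71 m/s²

The horizontal push has components F cos 39.29° = 297.3 × 0.7740 = 230.110 N up the incline and F sin 39.29° = 297.3 × 0.6332 = 188.250 N pressing into the surface.
The normal force is therefore N = mg cos 39.29° + F sin 39.29° = 168.563 + 188.250 = 356.813 N, and kinetic friction down the slope is μN = 0.09 × 356.813 = 32.113 N.
Along the incline: F cos 39.29° − mg sin 39.29° − μN = ma, so 230.110 − 137.900 − 32.113 = 22.2 a, giving a = 2.7071 m/s².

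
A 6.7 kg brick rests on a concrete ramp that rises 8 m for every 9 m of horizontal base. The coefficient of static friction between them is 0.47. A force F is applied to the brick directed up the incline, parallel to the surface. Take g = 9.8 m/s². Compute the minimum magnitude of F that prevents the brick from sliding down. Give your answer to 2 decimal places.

20.56 N

The normal force is N = mg cos 41.63° = 49.075 N. With F at its minimum the brick is on the verge of sliding down, so static friction is at its maximum μ_s N = 0.47 × 49.075 = 23.065 N and acts up the slope.
Equilibrium along the incline: F + μ_s N = mg sin 41.63°, so F = 43.622 − 23.065 = 20.557 N.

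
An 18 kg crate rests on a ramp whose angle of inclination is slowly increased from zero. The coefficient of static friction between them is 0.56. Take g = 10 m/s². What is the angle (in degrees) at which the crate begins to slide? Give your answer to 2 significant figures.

At the threshold of sliding, static friction is at its maximum μ_s N and exactly balances the weight component along the incline: mg sin θ = μ_s mg cos θ.
Hence tan θ = μ_s = 0.56, so θ = arctan(0.56) = 29.2488°.

29°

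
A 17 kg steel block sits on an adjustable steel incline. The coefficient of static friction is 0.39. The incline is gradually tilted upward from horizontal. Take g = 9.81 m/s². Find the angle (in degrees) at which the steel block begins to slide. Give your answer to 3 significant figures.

At the threshold of sliding, static friction is at its maximum μ_s N and exactly balances the weight component along the incline: mg sin θ = μ_s mg cos θ.
Hence tan θ = μ_s = 0.39, so θ = arctan(0.39) = 21.3058°.

21.3°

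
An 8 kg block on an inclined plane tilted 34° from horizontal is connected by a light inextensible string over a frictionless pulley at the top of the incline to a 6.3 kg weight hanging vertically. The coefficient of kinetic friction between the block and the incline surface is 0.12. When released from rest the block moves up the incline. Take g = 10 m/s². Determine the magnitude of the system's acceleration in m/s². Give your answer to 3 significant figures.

For the block on the incline: the weight component along the slope is m₁g sin 34° = 8 × 10 × 0.5592 = 44.736 N and the normal force is N = m₁g cos 34° = 66.323 N.
Kinetic friction opposes the block's motion up the incline: f = μN = 0.12 × 66.323 = 7.959 N acting down the slope.
Newton's second law for the block (up-slope positive): T − 44.736 − 7.959 = 8 a. For the hanging weight (downward positive): 6.3 × 10 − T = 6.3 a.
Adding the two equations eliminates T: 10.305 = 14.3 a, so a = 0.7206 m/s².

0.721 m/s²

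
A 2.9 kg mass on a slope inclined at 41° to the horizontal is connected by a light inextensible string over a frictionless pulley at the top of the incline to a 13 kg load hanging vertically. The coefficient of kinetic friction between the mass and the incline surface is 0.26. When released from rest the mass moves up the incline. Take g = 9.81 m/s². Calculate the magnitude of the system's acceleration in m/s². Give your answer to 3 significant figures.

For the mass on the incline: the weight component along the slope is m₁g sin 41° = 2.9 × 9.81 × 0.6561 = 18.665 N and the normal force is N = m₁g cos 41° = 21.471 N.
Kinetic friction opposes the mass's motion up the incline: f = μN = 0.26 × 21.471 = 5.582 N acting down the slope.
Newton's second law for the mass (up-slope positive): T − 18.665 − 5.582 = 2.9 a. For the hanging load (downward positive): 13 × 9.81 − T = 13 a.
Adding the two equations eliminates T: 103.283 = 15.9 a, so a = 6.4958 m/s².

6.50 m/s²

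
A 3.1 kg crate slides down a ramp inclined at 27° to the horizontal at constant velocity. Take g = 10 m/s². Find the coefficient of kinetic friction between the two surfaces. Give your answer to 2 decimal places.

At constant velocity the net force along the incline is zero: mg sin 27° = μ mg cos 27°.
So μ = tan 27° = 0.4540 / 0.8910 = 0.5095.

0.51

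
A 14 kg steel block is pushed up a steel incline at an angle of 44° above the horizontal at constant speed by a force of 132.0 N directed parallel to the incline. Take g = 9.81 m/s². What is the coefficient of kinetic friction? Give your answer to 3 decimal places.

At constant speed ΣF = 0 along the incline. The applied 132.0 N acts up the slope; the weight component mg sin 44° = 95.404 N and kinetic friction μN both act down the slope.
So 132.0 = 95.404 + μ × 98.794, giving μ = (132.0 − 95.404) / 98.794 = 0.3704.

0.370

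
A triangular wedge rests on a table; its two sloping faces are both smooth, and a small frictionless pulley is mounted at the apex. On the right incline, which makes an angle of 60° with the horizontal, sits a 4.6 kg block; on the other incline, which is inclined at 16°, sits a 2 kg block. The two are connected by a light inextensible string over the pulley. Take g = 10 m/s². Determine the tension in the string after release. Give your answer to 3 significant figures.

15.9 N

Resolve each weight along its own incline: the 4.6 kg mass has component 4.6 × 10 × sin 60° = 39.837 N down its slope, and the 2 kg mass has 2 × 10 × sin 16° = 5.513 N down its slope.
The 4.6 kg side's 39.837 N exceeds the other side's 5.513 N, so that mass slides down and the 2 kg mass slides up. Taking that direction as positive, Newton's second law for the whole system gives 39.837 − 5.513 = (4.6 + 2) a, so a = 34.324 / 6.6 = 5.2006 m/s².
For the 2 kg mass (up-slope positive): T − 5.513 = 2 × 5.2006, so T = 15.914 N.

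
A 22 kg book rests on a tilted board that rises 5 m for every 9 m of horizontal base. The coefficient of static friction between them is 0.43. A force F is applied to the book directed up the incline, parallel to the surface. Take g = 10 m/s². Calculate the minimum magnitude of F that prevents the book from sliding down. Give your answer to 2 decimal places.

The normal force is N = mg cos 29.05° = 192.315 N. With F at its minimum the book is on the verge of sliding down, so static friction is at its maximum μ_s N = 0.43 × 192.315 = 82.695 N and acts up the slope.
Equilibrium along the incline: F + μ_s N = mg sin 29.05°, so F = 106.841 − 82.695 = 24.146 N.

24.15 N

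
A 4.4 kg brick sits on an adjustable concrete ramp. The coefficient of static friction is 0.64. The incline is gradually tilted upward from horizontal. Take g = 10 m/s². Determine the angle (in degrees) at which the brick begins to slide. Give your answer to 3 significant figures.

At the threshold of sliding, static friction is at its maximum μ_s N and exactly balances the weight component along the incline: mg sin θ = μ_s mg cos θ.
Hence tan θ = μ_s = 0.64, so θ = arctan(0.64) = 32.6192°.

32.6°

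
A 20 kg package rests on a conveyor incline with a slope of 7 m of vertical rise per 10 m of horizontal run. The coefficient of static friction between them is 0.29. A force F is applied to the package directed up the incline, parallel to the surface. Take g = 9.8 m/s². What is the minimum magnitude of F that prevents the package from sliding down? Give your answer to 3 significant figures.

The normal force is N = mg cos 34.99° = 160.569 N. With F at its minimum the package is on the verge of sliding down, so static friction is at its maximum μ_s N = 0.29 × 160.569 = 46.565 N and acts up the slope.
Equilibrium along the incline: F + μ_s N = mg sin 34.99°, so F = 112.399 − 46.565 = 65.834 N.

65.8 N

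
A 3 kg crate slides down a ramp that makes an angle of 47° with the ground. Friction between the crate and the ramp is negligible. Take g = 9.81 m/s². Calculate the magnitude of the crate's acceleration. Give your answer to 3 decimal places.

7.175 m/s²

Resolving the weight along the incline: the component pulling the crate down the slope is mg sin 47° = 3 × 9.81 × 0.7314 = 21.525 N, and the normal force is N = mg cos 47° = 3 × 9.81 × 0.6820 = 20.071 N.
With no friction the net force along the incline is 21.525 N, so a = g sin 47° = 21.525 / 3 = 7.1750 m/s².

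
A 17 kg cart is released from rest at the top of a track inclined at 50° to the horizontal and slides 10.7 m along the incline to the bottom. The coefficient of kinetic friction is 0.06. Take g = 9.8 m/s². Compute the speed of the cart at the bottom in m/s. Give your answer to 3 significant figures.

12.4 m/s

The weight component along the incline is mg sin 50° = 127.623 N and the normal force is N = mg cos 50° = 107.088 N.
Friction up the slope is f = μN = 0.06 × 107.088 = 6.425 N, so the net downslope force is 127.623 − 6.425 = 121.198 N and a = 121.198 / 17 = 7.1293 m/s².
Starting from rest over a distance of 10.7 m, v² = 2aL = 2 × 7.1293 × 10.7 = 152.5670, so v = 12.3518 m/s.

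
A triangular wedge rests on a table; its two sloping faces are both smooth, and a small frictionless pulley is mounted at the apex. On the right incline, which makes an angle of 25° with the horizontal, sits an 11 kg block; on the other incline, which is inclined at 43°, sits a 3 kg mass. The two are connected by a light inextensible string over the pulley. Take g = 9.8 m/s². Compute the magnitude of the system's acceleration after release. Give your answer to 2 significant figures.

1.8 m/s²

Resolve each weight along its own incline: the 11 kg mass has component 11 × 9.8 × sin 25° = 45.558 N down its slope, and the 3 kg mass has 3 × 9.8 × sin 43° = 20.051 N down its slope.
The 11 kg side's 45.558 N exceeds the other side's 20.051 N, so that mass slides down and the 3 kg mass slides up. Taking that direction as positive, Newton's second law for the whole system gives 45.558 − 20.051 = (11 + 3) a, so a = 25.507 / 14 = 1.8219 m/s².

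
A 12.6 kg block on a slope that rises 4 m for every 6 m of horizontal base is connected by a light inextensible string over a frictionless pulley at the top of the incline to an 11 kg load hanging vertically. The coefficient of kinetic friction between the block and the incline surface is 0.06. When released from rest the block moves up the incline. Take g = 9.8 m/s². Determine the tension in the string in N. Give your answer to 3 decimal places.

For the block on the incline: the weight component along the slope is m₁g sin 33.69° = 12.6 × 9.8 × 0.5547 = 68.494 N and the normal force is N = m₁g cos 33.69° = 102.742 N.
Kinetic friction opposes the block's motion up the incline: f = μN = 0.06 × 102.742 = 6.165 N acting down the slope.
Newton's second law for the block (up-slope positive): T − 68.494 − 6.165 = 12.6 a. For the hanging load (downward positive): 11 × 9.8 − T = 11 a.
Adding the two equations eliminates T: 33.141 = 23.6 a, so a = 1.4043 m/s².
Then from the hanging load's equation, T = 11 × (9.8 − 1.4043) = 92.353 N.

92.353 N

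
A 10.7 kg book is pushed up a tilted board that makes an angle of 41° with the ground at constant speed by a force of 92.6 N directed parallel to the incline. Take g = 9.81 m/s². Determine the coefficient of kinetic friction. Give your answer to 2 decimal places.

At constant speed ΣF = 0 along the incline. The applied 92.6 N acts up the slope; the weight component mg sin 41° = 68.865 N and kinetic friction μN both act down the slope.
So 92.6 = 68.865 + μ × 79.220, giving μ = (92.6 − 68.865) / 79.220 = 0.2996.

0.30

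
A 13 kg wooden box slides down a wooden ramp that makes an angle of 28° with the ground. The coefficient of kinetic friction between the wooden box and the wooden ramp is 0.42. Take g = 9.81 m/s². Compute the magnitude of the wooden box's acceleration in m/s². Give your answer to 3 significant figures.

Resolving the weight along the incline: the component pulling the wooden box down the slope is mg sin 28° = 13 × 9.81 × 0.4695 = 59.875 N, and the normal force is N = mg cos 28° = 13 × 9.81 × 0.8829 = 112.596 N.
Kinetic friction acts up the slope with magnitude f = μN = 0.42 × 112.596 = 47.290 N.
Net force along the incline is 59.875 − 47.290 = 12.585 N, so a = 12.585 / 13 = 0.9681 m/s².

0.968 m/s²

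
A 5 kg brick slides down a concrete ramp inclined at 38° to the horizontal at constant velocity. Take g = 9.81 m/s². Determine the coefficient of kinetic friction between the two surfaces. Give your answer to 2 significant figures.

0.78

At constant velocity the net force along the incline is zero: mg sin 38° = μ mg cos 38°.
So μ = tan 38° = 0.6157 / 0.7880 = 0.7813.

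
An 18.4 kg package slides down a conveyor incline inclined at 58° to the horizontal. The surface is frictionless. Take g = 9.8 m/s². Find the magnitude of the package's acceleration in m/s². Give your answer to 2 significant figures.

Resolving the weight along the incline: the component pulling the package down the slope is mg sin 58° = 18.4 × 9.8 × 0.8480 = 152.911 N, and the normal force is N = mg cos 58° = 18.4 × 9.8 × 0.5299 = 95.552 N.
With no friction the net force along the incline is 152.911 N, so a = g sin 58° = 152.911 / 18.4 = 8.3104 m/s².

8.3 m/s²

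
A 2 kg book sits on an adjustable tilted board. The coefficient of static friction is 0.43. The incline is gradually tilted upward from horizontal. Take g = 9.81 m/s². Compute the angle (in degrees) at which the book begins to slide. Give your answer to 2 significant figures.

23°

At the threshold of sliding, static friction is at its maximum μ_s N and exactly balances the weight component along the incline: mg sin θ = μ_s mg cos θ.
Hence tan θ = μ_s = 0.43, so θ = arctan(0.43) = 23.2677°.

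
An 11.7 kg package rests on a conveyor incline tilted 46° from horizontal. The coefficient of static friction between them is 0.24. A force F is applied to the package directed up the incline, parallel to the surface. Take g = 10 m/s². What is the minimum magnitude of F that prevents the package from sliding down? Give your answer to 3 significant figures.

64.7 N

The normal force is N = mg cos 46° = 81.275 N. With F at its minimum the package is on the verge of sliding down, so static friction is at its maximum μ_s N = 0.24 × 81.275 = 19.506 N and acts up the slope.
Equilibrium along the incline: F + μ_s N = mg sin 46°, so F = 84.163 − 19.506 = 64.657 N.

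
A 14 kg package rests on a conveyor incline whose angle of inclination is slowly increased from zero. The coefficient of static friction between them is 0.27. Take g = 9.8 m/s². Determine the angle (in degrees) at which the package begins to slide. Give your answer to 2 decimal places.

At the threshold of sliding, static friction is at its maximum μ_s N and exactly balances the weight component along the incline: mg sin θ = μ_s mg cos θ.
Hence tan θ = μ_s = 0.27, so θ = arctan(0.27) = 15.1096°.

15.11°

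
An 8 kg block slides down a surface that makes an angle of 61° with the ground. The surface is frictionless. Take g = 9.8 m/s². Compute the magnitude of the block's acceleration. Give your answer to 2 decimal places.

Resolving the weight along the incline: the component pulling the block down the slope is mg sin 61° = 8 × 9.8 × 0.8746 = 68.569 N, and the normal force is N = mg cos 61° = 8 × 9.8 × 0.4848 = 38.008 N.
With no friction the net force along the incline is 68.569 N, so a = g sin 61° = 68.569 / 8 = 8.5711 m/s².

8.57 m/s²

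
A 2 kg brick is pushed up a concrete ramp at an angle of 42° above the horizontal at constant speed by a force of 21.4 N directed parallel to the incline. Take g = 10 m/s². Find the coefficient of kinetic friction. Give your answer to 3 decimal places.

At constant speed ΣF = 0 along the incline. The applied 21.4 N acts up the slope; the weight component mg sin 42° = 13.383 N and kinetic friction μN both act down the slope.
So 21.4 = 13.383 + μ × 14.863, giving μ = (21.4 − 13.383) / 14.863 = 0.5394.

0.539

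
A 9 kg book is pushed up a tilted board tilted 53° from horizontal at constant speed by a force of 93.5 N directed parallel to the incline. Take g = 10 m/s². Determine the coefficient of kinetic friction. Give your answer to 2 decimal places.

At constant speed ΣF = 0 along the incline. The applied 93.5 N acts up the slope; the weight component mg sin 53° = 71.877 N and kinetic friction μN both act down the slope.
So 93.5 = 71.877 + μ × 54.163, giving μ = (93.5 − 71.877) / 54.163 = 0.3992.

0.40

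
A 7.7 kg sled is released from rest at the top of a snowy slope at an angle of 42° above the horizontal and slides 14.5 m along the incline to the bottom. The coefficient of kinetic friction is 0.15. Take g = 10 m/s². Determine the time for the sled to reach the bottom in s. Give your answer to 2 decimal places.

The weight component along the incline is mg sin 42° = 51.523 N and the normal force is N = mg cos 42° = 57.222 N.
Friction up the slope is f = μN = 0.15 × 57.222 = 8.583 N, so the net downslope force is 51.523 − 8.583 = 42.940 N and a = 42.940 / 7.7 = 5.5766 m/s².
Starting from rest, L = ½at², so t = √(2L/a) = √(2 × 14.5 / 5.5766) = 2.2804 s.

2.28 s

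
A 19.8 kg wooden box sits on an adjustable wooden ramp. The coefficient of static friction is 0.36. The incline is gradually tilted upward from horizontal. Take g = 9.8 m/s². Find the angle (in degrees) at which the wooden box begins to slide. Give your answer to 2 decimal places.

At the threshold of sliding, static friction is at its maximum μ_s N and exactly balances the weight component along the incline: mg sin θ = μ_s mg cos θ.
Hence tan θ = μ_s = 0.36, so θ = arctan(0.36) = 19.7989°.

19.80°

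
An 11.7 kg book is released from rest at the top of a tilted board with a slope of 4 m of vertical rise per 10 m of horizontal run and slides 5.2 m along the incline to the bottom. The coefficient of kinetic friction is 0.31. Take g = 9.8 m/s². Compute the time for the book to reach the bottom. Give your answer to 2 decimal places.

3.56 s

The weight component along the incline is mg sin 21.80° = 42.584 N and the normal force is N = mg cos 21.80° = 106.459 N.
Friction up the slope is f = μN = 0.31 × 106.459 = 33.002 N, so the net downslope force is 42.584 − 33.002 = 9.582 N and a = 9.582 / 11.7 = 0.8190 m/s².
Starting from rest, L = ½at², so t = √(2L/a) = √(2 × 5.2 / 0.8190) = 3.5635 s.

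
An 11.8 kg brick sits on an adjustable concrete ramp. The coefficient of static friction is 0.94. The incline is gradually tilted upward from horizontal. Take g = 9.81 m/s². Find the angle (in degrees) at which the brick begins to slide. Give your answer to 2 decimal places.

At the threshold of sliding, static friction is at its maximum μ_s N and exactly balances the weight component along the incline: mg sin θ = μ_s mg cos θ.
Hence tan θ = μ_s = 0.94, so θ = arctan(0.94) = 43.2285°.

43.23°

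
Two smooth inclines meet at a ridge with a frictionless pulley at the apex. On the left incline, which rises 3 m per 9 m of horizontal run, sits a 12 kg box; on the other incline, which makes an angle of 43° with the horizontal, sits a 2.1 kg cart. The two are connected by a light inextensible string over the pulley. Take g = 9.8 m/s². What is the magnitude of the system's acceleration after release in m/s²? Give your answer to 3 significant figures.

Resolve each weight along its own incline: the 12 kg mass has component 12 × 9.8 × sin 18.43° = 37.188 N down its slope, and the 2.1 kg mass has 2.1 × 9.8 × sin 43° = 14.036 N down its slope.
The 12 kg side's 37.188 N exceeds the other side's 14.036 N, so that mass slides down and the 2.1 kg mass slides up. Taking that direction as positive, Newton's second law for the whole system gives 37.188 − 14.036 = (12 + 2.1) a, so a = 23.152 / 14.1 = 1.6420 m/s².

1.64 m/s²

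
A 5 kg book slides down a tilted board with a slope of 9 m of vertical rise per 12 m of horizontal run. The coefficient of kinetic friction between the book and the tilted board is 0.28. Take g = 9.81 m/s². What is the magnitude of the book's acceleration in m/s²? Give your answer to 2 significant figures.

3.7 m/s²

Resolving the weight along the incline: the component pulling the book down the slope is mg sin 36.87° = 5 × 9.81 × 0.6000 = 29.430 N, and the normal force is N = mg cos 36.87° = 5 × 9.81 × 0.8000 = 39.240 N.
Kinetic friction acts up the slope with magnitude f = μN = 0.28 × 39.240 = 10.987 N.
Net force along the incline is 29.430 − 10.987 = 18.443 N, so a = 18.443 / 5 = 3.6886 m/s².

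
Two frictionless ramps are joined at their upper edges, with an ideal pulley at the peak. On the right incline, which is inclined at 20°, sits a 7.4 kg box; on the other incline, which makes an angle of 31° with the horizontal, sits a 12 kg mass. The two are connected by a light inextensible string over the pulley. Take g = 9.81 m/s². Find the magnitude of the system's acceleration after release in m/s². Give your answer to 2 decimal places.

1.85 m/s²

Resolve each weight along its own incline: the 7.4 kg mass has component 7.4 × 9.81 × sin 20° = 24.829 N down its slope, and the 12 kg mass has 12 × 9.81 × sin 31° = 60.630 N down its slope.
The 12 kg side's 60.630 N exceeds the other side's 24.829 N, so that mass slides down and the 7.4 kg mass slides up. Taking that direction as positive, Newton's second law for the whole system gives 60.630 − 24.829 = (7.4 + 12) a, so a = 35.801 / 19.4 = 1.8454 m/s².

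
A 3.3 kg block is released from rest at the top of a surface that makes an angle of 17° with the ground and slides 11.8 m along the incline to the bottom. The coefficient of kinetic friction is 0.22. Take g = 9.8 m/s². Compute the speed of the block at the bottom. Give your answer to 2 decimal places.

The weight component along the incline is mg sin 17° = 9.455 N and the normal force is N = mg cos 17° = 30.927 N.
Friction up the slope is f = μN = 0.22 × 30.927 = 6.804 N, so the net downslope force is 9.455 − 6.804 = 2.651 N and a = 2.651 / 3.3 = 0.8033 m/s².
Starting from rest over a distance of 11.8 m, v² = 2aL = 2 × 0.8033 × 11.8 = 18.9579, so v = 4.3541 m/s.

4.35 m/s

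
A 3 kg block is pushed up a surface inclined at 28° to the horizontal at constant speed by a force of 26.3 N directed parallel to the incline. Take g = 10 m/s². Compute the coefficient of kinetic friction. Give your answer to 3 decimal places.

0.461

At constant speed ΣF = 0 along the incline. The applied 26.3 N acts up the slope; the weight component mg sin 28° = 14.084 N and kinetic friction μN both act down the slope.
So 26.3 = 14.084 + μ × 26.488, giving μ = (26.3 − 14.084) / 26.488 = 0.4612.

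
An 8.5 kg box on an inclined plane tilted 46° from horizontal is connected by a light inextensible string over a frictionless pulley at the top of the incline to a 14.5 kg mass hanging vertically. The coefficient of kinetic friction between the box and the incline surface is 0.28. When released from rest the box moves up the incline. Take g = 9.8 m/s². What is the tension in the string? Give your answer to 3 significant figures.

101 N

For the box on the incline: the weight component along the slope is m₁g sin 46° = 8.5 × 9.8 × 0.7193 = 59.918 N and the normal force is N = m₁g cos 46° = 57.865 N.
Kinetic friction opposes the box's motion up the incline: f = μN = 0.28 × 57.865 = 16.202 N acting down the slope.
Newton's second law for the box (up-slope positive): T − 59.918 − 16.202 = 8.5 a. For the hanging mass (downward positive): 14.5 × 9.8 − T = 14.5 a.
Adding the two equations eliminates T: 65.980 = 23 a, so a = 2.8687 m/s².
Then from the hanging mass's equation, T = 14.5 × (9.8 − 2.8687) = 100.504 N.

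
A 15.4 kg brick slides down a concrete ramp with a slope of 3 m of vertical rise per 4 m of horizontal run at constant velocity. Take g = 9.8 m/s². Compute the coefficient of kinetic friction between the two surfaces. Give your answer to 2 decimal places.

At constant velocity the net force along the incline is zero: mg sin 36.87° = μ mg cos 36.87°.
So μ = tan 36.87° = 0.6000 / 0.8000 = 0.7500.

0.75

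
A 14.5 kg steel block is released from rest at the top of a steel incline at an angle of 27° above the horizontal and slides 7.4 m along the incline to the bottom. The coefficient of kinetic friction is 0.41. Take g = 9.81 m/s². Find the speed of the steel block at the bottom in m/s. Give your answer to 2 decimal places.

The weight component along the incline is mg sin 27° = 64.578 N and the normal force is N = mg cos 27° = 126.741 N.
Friction up the slope is f = μN = 0.41 × 126.741 = 51.964 N, so the net downslope force is 64.578 − 51.964 = 12.614 N and a = 12.614 / 14.5 = 0.8699 m/s².
Starting from rest over a distance of 7.4 m, v² = 2aL = 2 × 0.8699 × 7.4 = 12.8745, so v = 3.5881 m/s.

3.59 m/s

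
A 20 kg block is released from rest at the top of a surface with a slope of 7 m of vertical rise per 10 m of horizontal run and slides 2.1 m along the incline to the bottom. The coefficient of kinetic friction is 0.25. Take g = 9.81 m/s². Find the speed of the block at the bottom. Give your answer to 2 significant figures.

3.9 m/s

The weight component along the incline is mg sin 34.99° = 112.513 N and the normal force is N = mg cos 34.99° = 160.733 N.
Friction up the slope is f = μN = 0.25 × 160.733 = 40.183 N, so the net downslope force is 112.513 − 40.183 = 72.330 N and a = 72.330 / 20 = 3.6165 m/s².
Starting from rest over a distance of 2.1 m, v² = 2aL = 2 × 3.6165 × 2.1 = 15.1893, so v = 3.8973 m/s.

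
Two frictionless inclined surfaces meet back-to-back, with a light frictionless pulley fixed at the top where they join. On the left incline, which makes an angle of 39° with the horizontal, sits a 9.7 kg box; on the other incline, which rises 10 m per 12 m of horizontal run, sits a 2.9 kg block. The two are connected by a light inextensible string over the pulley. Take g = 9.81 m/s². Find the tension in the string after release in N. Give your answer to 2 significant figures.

28 N

Resolve each weight along its own incline: the 9.7 kg mass has component 9.7 × 9.81 × sin 39° = 59.884 N down its slope, and the 2.9 kg mass has 2.9 × 9.81 × sin 39.81° = 18.213 N down its slope.
The 9.7 kg side's 59.884 N exceeds the other side's 18.213 N, so that mass slides down and the 2.9 kg mass slides up. Taking that direction as positive, Newton's second law for the whole system gives 59.884 − 18.213 = (9.7 + 2.9) a, so a = 41.671 / 12.6 = 3.3072 m/s².
For the 2.9 kg mass (up-slope positive): T − 18.213 = 2.9 × 3.3072, so T = 27.804 N.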